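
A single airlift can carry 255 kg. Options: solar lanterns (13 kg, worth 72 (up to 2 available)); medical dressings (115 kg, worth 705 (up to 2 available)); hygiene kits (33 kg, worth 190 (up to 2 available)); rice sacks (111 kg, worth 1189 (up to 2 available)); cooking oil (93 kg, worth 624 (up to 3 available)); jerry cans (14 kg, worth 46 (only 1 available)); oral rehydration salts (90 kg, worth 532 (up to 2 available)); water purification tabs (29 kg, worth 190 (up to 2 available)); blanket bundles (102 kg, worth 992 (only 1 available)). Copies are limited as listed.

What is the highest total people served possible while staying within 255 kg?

2568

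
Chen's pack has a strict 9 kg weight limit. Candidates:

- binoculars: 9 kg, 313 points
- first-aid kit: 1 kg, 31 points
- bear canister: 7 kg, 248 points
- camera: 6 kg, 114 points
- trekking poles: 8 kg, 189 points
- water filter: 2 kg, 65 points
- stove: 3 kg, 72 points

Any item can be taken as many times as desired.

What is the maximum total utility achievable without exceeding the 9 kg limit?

313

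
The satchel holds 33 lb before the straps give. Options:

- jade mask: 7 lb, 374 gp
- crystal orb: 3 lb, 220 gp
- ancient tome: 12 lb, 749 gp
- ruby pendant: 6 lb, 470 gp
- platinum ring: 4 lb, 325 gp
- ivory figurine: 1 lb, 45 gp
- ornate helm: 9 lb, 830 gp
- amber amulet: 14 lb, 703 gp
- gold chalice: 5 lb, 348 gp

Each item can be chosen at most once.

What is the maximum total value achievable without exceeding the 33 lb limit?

Greedy by ratio would take crystal orb + ruby pendant + platinum ring + ivory figurine + ornate helm + gold chalice: 28 lb used, total 2238.
Dropping ruby pendant and ivory figurine frees 7 lb; slotting in ancient tome (12 lb) lifts the total to 2472 at 33 lb.
No other feasible combination exceeds 2472.

2472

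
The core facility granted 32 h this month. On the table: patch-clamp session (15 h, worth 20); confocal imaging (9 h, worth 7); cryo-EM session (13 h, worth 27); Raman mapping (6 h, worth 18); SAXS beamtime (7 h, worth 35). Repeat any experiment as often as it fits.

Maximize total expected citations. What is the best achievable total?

Density check — SAXS beamtime 5.00, Raman mapping 3.00, cryo-EM session 2.08, patch-clamp session 1.33 are the best per h.
The ratio ordering already packs tightly: 4×SAXS beamtime, 28 h, 140.
No other feasible combination exceeds 140.

140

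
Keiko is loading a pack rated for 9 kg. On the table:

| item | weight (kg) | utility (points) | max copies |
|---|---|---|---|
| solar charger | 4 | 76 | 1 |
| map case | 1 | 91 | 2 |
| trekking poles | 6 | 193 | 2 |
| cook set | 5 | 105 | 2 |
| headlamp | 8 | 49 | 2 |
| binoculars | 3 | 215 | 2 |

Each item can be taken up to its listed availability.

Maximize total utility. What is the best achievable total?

Taking 2×map case + 2×binoculars: 8 kg used, 612 in utility.
That's the maximum — no swap from here does better than 612.

612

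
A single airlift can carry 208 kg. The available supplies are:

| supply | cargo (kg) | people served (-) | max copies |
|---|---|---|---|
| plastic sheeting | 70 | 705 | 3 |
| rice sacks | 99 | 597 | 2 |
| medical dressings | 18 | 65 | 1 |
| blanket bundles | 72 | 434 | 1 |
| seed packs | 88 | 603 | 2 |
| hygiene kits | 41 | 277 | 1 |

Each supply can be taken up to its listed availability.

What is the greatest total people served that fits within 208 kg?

1752

Taking 2×plastic sheeting + medical dressings + hygiene kits: 199 kg used, 1752 in people served.
Nothing else within 208 kg beats 1752.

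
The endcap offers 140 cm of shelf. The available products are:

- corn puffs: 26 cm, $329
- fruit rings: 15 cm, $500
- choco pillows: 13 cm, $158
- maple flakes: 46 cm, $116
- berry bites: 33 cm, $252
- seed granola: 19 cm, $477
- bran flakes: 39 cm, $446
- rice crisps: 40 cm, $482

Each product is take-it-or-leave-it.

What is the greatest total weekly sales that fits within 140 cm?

2234

Ranking by ratio (weekly sales/cm): fruit rings 33.33, seed granola 25.11, corn puffs 12.65.
Filling by ratio: corn puffs + fruit rings + choco pillows + seed granola + rice crisps for 1946, with 27 cm left unused.
Replace choco pillows with bran flakes: the trade gains 288 net, giving 2234 at 139 cm.
Every other selection either busts 140 cm or fails to beat 2234.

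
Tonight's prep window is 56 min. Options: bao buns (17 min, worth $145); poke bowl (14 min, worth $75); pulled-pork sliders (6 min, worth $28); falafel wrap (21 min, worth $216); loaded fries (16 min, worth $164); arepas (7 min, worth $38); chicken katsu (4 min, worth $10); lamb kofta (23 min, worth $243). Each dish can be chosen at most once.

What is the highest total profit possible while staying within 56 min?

Greedy by ratio would take falafel wrap + arepas + chicken katsu + lamb kofta: 55 min used, total 507.
But bao buns + loaded fries + lamb kofta fits in 56 min and reaches 552.
That's the maximum — no swap from here does better than 552.

552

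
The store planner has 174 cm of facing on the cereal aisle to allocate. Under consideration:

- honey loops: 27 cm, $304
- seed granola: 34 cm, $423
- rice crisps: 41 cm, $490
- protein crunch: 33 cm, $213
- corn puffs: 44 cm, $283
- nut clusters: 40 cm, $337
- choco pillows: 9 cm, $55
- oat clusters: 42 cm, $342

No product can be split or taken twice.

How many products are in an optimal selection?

5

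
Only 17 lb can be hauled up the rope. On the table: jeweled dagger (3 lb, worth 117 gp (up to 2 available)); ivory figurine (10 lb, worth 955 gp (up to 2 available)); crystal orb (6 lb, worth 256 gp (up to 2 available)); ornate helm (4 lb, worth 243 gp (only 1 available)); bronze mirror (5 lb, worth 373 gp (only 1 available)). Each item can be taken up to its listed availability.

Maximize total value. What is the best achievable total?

Ranking by ratio (value/lb): ivory figurine 95.50, bronze mirror 74.60, ornate helm 60.75, crystal orb 42.67.
Best packing: ivory figurine + bronze mirror — 15 lb, 1328 total.
That's the maximum — no swap from here does better than 1328.

1328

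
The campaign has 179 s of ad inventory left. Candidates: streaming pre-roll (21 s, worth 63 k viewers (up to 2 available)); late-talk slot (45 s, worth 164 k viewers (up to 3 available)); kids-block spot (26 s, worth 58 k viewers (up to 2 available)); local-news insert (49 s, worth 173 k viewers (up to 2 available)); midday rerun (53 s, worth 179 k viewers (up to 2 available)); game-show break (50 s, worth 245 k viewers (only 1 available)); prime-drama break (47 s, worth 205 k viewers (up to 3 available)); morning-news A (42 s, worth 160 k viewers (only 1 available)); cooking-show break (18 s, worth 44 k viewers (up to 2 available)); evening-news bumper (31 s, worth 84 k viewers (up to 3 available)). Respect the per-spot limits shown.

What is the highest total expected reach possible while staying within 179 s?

Taking the top-ratio spots first gives streaming pre-roll + game-show break + 2×prime-drama break for 718 (165 s).
Dropping streaming pre-roll frees 21 s; slotting in evening-news bumper (31 s) lifts the total to 739 at 175 s.

739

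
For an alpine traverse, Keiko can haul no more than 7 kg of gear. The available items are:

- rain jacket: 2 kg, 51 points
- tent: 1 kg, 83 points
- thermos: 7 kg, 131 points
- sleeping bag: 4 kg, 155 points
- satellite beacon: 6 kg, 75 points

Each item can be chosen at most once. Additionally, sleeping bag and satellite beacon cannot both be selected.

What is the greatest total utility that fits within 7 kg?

By utility per kg: tent 83.00, sleeping bag 38.75, rain jacket 25.50 lead.
Rain jacket + tent + sleeping bag uses 7 of the 7 kg and totals 289.
Next best is tent + sleeping bag at 238 (5 kg) — short by 51.

289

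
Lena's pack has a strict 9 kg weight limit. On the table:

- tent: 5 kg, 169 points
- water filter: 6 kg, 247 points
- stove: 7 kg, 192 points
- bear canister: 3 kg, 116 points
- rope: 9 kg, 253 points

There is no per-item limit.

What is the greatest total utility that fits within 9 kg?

363

Water filter + bear canister uses 9 of the 9 kg and totals 363.
No other feasible combination exceeds 363.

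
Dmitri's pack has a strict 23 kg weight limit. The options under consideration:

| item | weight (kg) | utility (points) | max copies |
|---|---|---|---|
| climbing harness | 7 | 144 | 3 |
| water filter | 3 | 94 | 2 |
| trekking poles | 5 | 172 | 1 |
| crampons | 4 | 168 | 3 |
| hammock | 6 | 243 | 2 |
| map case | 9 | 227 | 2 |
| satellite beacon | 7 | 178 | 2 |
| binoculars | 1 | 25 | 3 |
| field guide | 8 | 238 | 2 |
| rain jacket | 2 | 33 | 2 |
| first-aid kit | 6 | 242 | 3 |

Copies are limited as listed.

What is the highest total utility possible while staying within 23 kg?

921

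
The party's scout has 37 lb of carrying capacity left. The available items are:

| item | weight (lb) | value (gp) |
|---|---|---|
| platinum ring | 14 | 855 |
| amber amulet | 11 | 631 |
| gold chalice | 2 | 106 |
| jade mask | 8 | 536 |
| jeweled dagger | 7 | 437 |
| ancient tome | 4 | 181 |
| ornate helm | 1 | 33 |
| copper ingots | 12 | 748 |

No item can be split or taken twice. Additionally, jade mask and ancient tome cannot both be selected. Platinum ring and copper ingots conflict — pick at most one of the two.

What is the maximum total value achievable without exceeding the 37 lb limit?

2161

Best packing: platinum ring + amber amulet + gold chalice + jade mask + ornate helm — 36 lb, 2161 total.
The closest alternative, platinum ring + amber amulet + jeweled dagger + ancient tome + ornate helm, reaches only 2137.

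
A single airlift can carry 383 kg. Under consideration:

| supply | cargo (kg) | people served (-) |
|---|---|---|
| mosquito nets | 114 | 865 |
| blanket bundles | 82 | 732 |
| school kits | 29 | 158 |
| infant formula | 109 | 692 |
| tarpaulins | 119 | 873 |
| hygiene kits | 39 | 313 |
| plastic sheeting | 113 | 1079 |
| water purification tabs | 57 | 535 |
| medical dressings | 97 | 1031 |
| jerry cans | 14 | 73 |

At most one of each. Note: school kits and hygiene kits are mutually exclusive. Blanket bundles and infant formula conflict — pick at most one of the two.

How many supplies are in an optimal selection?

Optimal total is 3535.
One optimal bundle: blanket bundles + school kits + plastic sheeting + water purification tabs + medical dressings (378 kg).
Every optimal selection uses 5 supplies.

5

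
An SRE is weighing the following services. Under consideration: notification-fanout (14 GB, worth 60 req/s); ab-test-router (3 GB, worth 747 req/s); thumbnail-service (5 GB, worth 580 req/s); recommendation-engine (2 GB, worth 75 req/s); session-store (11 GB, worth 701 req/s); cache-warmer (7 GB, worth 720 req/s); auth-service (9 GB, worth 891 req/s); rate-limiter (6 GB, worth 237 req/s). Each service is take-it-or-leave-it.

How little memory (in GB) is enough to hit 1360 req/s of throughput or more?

10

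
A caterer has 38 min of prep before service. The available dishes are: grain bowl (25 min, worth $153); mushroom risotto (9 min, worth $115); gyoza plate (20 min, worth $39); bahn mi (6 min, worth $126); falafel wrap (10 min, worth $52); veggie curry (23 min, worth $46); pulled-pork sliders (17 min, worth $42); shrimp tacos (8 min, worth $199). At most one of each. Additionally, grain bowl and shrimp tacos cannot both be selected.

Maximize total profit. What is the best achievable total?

492

Density check — shrimp tacos 24.88, bahn mi 21.00, mushroom risotto 12.78, grain bowl 6.12 are the best per min.
The ratio ordering already packs tightly: mushroom risotto + bahn mi + falafel wrap + shrimp tacos, 33 min, 492.
That's the maximum — no feasible swap from here does better than 492.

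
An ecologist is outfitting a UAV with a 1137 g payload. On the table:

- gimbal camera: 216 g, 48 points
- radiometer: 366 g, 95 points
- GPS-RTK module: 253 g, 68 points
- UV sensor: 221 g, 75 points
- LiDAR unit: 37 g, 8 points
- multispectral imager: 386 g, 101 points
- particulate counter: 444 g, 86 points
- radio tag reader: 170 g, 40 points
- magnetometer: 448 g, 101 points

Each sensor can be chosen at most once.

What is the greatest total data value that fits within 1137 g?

The ratio heuristic lands on GPS-RTK module + UV sensor + LiDAR unit + multispectral imager + radio tag reader (292) but leaves 70 g idle.
The 170 g tied up in radio tag reader is better spent on gimbal camera — total rises to 300 (1113 g).
No other feasible combination exceeds 300.

300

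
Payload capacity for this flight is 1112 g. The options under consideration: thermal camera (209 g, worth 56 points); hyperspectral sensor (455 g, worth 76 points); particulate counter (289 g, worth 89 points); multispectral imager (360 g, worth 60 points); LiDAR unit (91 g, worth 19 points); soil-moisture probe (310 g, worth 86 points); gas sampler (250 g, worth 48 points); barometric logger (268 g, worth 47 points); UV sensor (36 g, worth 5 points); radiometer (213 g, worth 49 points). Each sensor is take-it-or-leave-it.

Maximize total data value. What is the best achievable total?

By data value per g: particulate counter 0.31, soil-moisture probe 0.28, thermal camera 0.27, radiometer 0.23 lead.
The ratio ordering already packs tightly: thermal camera + particulate counter + LiDAR unit + soil-moisture probe + radiometer, 1112 g, 299.
Runner-up thermal camera + particulate counter + soil-moisture probe + UV sensor + radiometer tops out at 285.

299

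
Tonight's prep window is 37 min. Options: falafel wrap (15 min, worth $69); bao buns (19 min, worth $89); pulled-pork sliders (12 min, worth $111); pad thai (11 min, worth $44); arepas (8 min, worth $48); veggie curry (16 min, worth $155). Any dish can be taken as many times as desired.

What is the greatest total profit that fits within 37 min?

Ranking by ratio (profit/min): veggie curry 9.69, pulled-pork sliders 9.25, arepas 6.00.
A density-first pass picks 2×veggie curry — 310 at 32 min.
The 32 min tied up in 2×veggie curry is better spent on 3×pulled-pork sliders — total rises to 333 (36 min).

333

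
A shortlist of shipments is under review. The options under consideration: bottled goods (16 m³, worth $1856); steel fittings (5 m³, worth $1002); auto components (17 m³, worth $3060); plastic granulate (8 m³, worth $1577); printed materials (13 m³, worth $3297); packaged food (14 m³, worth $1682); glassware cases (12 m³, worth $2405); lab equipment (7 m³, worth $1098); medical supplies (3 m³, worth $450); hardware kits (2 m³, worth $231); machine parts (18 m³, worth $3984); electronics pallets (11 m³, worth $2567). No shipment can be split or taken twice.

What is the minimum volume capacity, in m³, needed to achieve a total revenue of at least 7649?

Look for the lowest-volume combination reaching 7649.
Taking printed materials + medical supplies + machine parts gives 7731 (≥ 7649) for 34 m³.
Any bundle with less than 34 m³ falls short of 7649.

34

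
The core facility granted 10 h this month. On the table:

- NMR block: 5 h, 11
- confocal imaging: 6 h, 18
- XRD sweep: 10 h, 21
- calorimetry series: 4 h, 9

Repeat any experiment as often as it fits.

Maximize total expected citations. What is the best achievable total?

27

Density check — confocal imaging 3.00, calorimetry series 2.25, NMR block 2.20, XRD sweep 2.10 are the best per h.
Taking confocal imaging + calorimetry series: 10 h used, 27 in expected citations.
Nothing else within 10 h beats 27.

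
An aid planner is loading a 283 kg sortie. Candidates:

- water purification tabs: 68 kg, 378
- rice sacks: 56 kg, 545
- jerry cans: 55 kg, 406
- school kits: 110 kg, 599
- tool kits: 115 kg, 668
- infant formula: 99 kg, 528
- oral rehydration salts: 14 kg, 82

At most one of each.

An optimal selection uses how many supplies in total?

4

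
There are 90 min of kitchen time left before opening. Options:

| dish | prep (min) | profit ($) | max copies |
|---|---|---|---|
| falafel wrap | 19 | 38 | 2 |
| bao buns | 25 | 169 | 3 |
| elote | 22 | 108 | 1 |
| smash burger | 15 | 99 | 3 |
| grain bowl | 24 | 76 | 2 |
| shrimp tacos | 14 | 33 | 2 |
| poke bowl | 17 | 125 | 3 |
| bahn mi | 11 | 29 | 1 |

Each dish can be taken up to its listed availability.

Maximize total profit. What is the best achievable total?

617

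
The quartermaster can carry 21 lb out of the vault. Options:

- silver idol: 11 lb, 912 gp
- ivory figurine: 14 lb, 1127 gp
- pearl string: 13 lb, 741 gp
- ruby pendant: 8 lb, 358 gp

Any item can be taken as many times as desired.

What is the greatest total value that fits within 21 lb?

The ratio ordering already packs tightly: silver idol + ruby pendant, 19 lb, 1270.
The spare 2 lb is too small for any remaining item, and no exchange beats 1270.

1270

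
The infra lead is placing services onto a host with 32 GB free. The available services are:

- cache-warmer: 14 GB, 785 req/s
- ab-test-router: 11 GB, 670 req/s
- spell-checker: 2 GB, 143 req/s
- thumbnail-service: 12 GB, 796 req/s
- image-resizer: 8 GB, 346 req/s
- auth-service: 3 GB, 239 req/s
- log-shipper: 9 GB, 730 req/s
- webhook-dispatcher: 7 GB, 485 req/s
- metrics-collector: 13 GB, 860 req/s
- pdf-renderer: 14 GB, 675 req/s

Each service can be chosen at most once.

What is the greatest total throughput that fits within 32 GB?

By throughput per GB: log-shipper 81.11, auth-service 79.67, spell-checker 71.50, webhook-dispatcher 69.29 lead.
Taking the top-ratio services first gives ab-test-router + spell-checker + auth-service + log-shipper + webhook-dispatcher for 2267 (32 GB).
Dropping ab-test-router and spell-checker frees 13 GB; slotting in metrics-collector (13 GB) lifts the total to 2314 at 32 GB.
That's the maximum — no swap from here does better than 2314.

2314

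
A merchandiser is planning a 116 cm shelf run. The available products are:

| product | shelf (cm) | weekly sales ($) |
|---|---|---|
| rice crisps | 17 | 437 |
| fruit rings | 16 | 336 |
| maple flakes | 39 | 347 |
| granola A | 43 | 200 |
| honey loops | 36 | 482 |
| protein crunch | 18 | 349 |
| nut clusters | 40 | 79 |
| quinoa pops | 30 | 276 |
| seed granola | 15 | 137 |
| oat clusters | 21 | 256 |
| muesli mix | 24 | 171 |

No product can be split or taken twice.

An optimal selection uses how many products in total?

Best achievable weekly sales is 1860.
For example rice crisps + fruit rings + honey loops + protein crunch + oat clusters achieves it, using 108 cm.
Every optimal selection uses 5 products.

5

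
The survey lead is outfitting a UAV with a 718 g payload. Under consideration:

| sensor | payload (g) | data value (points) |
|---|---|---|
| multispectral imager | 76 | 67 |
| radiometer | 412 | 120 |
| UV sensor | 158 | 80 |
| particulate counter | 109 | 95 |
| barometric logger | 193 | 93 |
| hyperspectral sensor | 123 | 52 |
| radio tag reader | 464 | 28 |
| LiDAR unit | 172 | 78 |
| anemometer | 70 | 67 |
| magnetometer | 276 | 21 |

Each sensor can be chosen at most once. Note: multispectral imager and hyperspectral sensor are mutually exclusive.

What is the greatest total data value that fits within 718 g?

413

Filling by ratio: multispectral imager + UV sensor + particulate counter + barometric logger + anemometer for 402, with 112 g left unused.
The 70 g tied up in anemometer is better spent on LiDAR unit — total rises to 413 (708 g).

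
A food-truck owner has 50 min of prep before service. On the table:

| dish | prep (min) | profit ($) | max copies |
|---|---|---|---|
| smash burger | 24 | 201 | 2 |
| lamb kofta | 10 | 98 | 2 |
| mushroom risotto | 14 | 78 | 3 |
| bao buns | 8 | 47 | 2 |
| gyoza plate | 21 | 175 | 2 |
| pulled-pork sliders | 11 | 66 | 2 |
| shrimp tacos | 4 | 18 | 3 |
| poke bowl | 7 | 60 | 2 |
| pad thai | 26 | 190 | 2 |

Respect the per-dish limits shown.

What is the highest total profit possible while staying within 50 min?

A density-first pass picks 2×lamb kofta + pulled-pork sliders + shrimp tacos + 2×poke bowl — 400 at 49 min.
Dropping pulled-pork sliders and shrimp tacos and poke bowl frees 22 min; slotting in gyoza plate (21 min) lifts the total to 431 at 48 min.
The spare 2 min is too small for any remaining dish, and no exchange beats 431.

431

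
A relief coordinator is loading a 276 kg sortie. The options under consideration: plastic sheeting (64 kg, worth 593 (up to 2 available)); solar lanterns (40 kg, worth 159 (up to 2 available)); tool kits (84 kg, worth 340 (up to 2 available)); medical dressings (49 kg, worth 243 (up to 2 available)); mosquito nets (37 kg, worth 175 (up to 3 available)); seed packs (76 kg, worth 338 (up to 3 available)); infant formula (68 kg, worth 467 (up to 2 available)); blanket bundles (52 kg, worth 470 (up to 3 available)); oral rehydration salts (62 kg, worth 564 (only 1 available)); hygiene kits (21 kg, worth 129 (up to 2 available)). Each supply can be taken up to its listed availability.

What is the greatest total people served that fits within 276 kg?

A density-first pass picks 2×plastic sheeting + blanket bundles + oral rehydration salts + hygiene kits — 2349 at 263 kg.
Replace oral rehydration salts with blanket bundles + hygiene kits: the trade gains 35 net, giving 2384 at 274 kg.
That's the maximum — no swap from here does better than 2384.

2384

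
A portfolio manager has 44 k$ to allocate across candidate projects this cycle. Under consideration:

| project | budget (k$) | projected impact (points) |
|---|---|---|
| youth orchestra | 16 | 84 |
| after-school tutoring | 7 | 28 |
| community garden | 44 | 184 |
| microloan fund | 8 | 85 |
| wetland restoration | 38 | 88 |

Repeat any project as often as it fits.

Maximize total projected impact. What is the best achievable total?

425

Taking 5×microloan fund: 40 k$ used, 425 in projected impact.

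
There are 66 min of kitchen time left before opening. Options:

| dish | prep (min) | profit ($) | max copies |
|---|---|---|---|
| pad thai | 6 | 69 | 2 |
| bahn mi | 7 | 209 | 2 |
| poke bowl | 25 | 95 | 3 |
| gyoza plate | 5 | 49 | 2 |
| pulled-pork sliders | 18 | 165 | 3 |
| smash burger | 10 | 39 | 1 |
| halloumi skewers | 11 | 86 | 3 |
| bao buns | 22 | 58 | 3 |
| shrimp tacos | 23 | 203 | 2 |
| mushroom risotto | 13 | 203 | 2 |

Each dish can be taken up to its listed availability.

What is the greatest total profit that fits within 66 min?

1060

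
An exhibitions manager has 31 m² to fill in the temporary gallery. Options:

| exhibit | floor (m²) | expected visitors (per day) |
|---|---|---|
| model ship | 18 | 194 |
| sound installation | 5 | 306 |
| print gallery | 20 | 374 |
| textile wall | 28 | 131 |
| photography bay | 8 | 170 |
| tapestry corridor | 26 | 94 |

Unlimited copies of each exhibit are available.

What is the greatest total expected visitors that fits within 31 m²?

1836

Taking 6×sound installation: 30 m² used, 1836 in expected visitors.
That's the maximum — no swap from here does better than 1836.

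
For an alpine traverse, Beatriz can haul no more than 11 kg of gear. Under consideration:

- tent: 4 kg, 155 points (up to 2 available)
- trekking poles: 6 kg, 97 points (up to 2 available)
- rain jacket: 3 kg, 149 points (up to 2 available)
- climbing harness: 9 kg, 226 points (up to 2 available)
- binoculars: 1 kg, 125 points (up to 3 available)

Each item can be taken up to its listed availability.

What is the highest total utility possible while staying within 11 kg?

Greedy by ratio would take 2×rain jacket + 3×binoculars: 9 kg used, total 673.
Replace 2×rain jacket with 2×tent: the trade gains 12 net, giving 685 at 11 kg.

685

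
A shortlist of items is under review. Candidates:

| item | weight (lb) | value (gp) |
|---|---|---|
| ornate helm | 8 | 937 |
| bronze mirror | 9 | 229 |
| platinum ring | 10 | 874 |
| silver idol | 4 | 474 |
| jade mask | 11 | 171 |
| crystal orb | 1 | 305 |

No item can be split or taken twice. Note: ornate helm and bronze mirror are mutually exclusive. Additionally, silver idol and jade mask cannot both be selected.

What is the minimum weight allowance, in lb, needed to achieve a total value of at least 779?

Need the lightest bundle worth ≥ 779.
silver idol + crystal orb: 779 value at 5 lb.
Below 5 lb the best achievable stays under 779.

5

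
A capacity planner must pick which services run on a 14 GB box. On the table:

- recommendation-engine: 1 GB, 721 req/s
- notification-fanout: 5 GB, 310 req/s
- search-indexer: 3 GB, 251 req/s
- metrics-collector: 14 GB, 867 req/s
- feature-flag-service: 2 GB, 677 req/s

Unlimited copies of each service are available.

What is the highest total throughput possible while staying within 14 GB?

10094

14×recommendation-engine uses 14 of the 14 GB and totals 10094.
Nothing else within 14 GB beats 10094.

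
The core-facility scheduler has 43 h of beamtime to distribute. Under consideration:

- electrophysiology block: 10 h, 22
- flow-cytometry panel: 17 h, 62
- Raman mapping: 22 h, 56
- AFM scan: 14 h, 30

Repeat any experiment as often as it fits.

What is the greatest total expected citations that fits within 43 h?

The ratio ordering already packs tightly: 2×flow-cytometry panel, 34 h, 124.
Nothing else within 43 h beats 124.

124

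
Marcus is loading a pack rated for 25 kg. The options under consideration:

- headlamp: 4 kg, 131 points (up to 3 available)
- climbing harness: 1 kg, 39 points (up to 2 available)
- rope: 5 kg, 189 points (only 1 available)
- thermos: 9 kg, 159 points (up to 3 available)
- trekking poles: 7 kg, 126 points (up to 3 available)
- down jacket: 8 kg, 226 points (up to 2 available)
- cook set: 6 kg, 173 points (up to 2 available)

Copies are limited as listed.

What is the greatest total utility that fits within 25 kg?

833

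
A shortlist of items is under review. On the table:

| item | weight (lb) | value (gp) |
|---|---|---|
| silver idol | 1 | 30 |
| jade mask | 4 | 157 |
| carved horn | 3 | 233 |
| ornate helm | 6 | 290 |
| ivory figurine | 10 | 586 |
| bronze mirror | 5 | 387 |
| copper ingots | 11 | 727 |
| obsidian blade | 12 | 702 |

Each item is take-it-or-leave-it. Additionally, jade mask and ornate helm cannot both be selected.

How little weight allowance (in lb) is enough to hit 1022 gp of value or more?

Need the lightest bundle worth ≥ 1022.
bronze mirror + copper ingots: 1114 value at 16 lb.
No combination under 16 lb hits 1022.

16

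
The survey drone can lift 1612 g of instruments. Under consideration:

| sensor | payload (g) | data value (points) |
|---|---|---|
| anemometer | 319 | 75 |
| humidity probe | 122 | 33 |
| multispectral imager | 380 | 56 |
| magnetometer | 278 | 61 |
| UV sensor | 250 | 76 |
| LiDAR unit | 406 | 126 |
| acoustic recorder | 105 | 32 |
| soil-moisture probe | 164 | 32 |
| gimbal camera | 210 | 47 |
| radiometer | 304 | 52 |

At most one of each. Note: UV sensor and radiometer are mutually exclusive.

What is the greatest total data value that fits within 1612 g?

Anemometer + humidity probe + UV sensor + LiDAR unit + acoustic recorder + soil-moisture probe + gimbal camera uses 1576 of the 1612 g and totals 421.
The closest alternative, anemometer + humidity probe + magnetometer + UV sensor + LiDAR unit + gimbal camera, reaches only 418.

421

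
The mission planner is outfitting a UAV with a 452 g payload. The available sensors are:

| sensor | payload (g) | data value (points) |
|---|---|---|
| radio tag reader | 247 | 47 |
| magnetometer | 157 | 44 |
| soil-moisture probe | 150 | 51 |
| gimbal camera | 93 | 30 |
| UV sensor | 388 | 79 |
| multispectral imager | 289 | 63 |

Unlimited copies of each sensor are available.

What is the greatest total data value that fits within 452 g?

Best packing: 3×soil-moisture probe — 450 g, 153 total.
Every other selection either busts 452 g or fails to beat 153.

153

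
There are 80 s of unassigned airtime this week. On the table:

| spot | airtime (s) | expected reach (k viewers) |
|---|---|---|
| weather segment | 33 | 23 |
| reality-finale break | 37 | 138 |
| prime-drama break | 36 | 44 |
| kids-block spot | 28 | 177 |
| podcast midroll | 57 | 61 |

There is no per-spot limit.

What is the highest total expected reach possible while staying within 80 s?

354

Density check — kids-block spot 6.32, reality-finale break 3.73, prime-drama break 1.22 are the best per s.
Taking 2×kids-block spot: 56 s used, 354 in expected reach.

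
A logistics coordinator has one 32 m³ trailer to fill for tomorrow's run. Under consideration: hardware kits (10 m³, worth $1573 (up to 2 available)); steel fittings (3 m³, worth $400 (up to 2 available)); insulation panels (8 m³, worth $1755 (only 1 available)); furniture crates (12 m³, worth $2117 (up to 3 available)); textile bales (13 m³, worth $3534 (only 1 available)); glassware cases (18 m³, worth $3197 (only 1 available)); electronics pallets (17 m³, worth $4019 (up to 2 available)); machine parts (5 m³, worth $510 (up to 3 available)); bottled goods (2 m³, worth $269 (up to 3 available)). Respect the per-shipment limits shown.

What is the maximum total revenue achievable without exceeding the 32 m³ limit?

7822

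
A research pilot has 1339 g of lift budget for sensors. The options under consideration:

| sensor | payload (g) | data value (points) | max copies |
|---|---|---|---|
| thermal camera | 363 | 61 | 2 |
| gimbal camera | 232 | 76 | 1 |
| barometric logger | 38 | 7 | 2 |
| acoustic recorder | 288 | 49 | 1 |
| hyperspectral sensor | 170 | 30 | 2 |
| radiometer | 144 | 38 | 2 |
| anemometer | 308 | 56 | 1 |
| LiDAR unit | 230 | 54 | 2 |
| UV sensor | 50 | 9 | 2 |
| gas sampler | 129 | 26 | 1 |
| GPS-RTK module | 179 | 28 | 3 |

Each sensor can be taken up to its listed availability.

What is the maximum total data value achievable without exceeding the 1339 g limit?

325

Ranking by ratio (data value/g): gimbal camera 0.33, radiometer 0.26, LiDAR unit 0.23.
The ratio heuristic lands on gimbal camera + 2×barometric logger + 2×radiometer + 2×LiDAR unit + 2×UV sensor + gas sampler (318) but leaves 54 g idle.
Dropping 2×barometric logger and UV sensor frees 126 g; slotting in hyperspectral sensor (170 g) lifts the total to 325 at 1329 g.
The spare 10 g is too small for any remaining sensor, and no exchange beats 325.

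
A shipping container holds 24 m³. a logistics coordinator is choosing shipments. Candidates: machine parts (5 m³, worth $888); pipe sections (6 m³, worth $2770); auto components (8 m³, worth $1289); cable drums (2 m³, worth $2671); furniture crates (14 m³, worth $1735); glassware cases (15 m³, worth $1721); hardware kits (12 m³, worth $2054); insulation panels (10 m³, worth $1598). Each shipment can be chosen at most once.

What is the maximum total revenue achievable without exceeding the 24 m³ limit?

7927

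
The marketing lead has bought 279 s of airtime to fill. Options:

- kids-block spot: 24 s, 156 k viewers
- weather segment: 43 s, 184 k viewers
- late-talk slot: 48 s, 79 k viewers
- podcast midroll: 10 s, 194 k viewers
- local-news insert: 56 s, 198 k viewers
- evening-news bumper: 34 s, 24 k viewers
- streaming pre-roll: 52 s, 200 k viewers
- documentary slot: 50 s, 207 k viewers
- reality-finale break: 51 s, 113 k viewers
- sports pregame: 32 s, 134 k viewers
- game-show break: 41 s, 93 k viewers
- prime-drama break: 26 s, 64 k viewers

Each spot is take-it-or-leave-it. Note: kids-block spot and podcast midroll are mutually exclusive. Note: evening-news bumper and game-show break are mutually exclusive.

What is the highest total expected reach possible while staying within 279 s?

Density check — podcast midroll 19.40, kids-block spot 6.50, weather segment 4.28, sports pregame 4.19 are the best per s.
Weather segment + podcast midroll + local-news insert + streaming pre-roll + documentary slot + sports pregame + prime-drama break uses 269 of the 279 s and totals 1181.

1181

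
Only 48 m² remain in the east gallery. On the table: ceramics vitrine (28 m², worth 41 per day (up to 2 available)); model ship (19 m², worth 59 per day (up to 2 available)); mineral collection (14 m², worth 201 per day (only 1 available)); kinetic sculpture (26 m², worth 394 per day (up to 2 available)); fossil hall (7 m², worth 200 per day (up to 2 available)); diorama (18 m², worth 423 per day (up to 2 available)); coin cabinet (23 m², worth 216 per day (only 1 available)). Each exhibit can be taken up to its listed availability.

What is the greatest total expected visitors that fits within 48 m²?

1046

Filling by ratio: mineral collection + 2×fossil hall + diorama for 1024, with 2 m² left unused.
Dropping mineral collection and fossil hall frees 21 m²; slotting in diorama (18 m²) lifts the total to 1046 at 43 m².
The spare 5 m² is too small for any remaining exhibit, and no exchange beats 1046.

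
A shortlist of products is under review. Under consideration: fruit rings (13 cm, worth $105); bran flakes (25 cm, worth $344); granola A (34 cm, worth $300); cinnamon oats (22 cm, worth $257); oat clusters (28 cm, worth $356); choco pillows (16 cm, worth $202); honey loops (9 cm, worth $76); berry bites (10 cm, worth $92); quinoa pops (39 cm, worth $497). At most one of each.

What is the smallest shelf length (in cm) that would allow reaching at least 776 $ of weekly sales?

62

Look for the lowest-shelf combination reaching 776.
bran flakes + oat clusters + honey loops reaches 776 using 62 cm.
Any bundle with less than 62 cm falls short of 776.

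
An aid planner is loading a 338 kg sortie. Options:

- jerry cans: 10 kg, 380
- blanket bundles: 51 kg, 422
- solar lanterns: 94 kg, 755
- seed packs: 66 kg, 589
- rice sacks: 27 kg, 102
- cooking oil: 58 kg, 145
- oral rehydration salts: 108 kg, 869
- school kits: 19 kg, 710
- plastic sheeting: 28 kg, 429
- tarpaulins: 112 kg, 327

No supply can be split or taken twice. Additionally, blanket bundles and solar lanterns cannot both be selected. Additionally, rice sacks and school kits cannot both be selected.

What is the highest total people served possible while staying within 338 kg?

3732

By people served per kg: jerry cans 38.00, school kits 37.37, plastic sheeting 15.32, seed packs 8.92 lead.
Jerry cans + solar lanterns + seed packs + oral rehydration salts + school kits + plastic sheeting uses 325 of the 338 kg and totals 3732.
Nothing else feasible within 338 kg beats 3732.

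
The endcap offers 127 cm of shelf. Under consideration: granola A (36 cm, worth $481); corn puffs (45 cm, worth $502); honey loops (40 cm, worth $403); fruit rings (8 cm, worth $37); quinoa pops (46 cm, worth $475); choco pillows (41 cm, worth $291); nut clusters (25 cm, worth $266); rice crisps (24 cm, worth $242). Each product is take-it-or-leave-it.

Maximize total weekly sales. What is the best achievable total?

1458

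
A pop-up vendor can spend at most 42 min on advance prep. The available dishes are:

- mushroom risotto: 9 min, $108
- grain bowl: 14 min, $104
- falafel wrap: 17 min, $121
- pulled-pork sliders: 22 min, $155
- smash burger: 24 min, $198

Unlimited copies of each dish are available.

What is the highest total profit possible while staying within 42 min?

432

By profit per min: mushroom risotto 12.00, smash burger 8.25, grain bowl 7.43, falafel wrap 7.12 lead.
4×mushroom risotto uses 36 of the 42 min and totals 432.
No other feasible combination exceeds 432.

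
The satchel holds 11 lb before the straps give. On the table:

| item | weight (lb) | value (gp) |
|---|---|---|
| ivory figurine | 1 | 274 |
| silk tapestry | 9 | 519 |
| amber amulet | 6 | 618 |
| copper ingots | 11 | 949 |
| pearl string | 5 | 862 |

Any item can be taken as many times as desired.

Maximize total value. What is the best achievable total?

3014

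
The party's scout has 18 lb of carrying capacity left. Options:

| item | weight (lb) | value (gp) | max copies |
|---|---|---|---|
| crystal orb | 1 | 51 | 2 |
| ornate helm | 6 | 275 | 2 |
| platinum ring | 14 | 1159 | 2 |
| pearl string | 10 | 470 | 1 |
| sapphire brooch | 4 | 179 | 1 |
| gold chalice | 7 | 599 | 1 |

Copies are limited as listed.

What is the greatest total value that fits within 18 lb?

Ranking by ratio (value/lb): gold chalice 85.57, platinum ring 82.79, crystal orb 51.00.
Filling by ratio: 2×crystal orb + ornate helm + gold chalice for 976, with 3 lb left unused.
Reworking the packing: platinum ring + sapphire brooch uses 18 lb and improves the total to 1338.
Every other selection either busts 18 lb or exceeds an availability limit or fails to beat 1338.

1338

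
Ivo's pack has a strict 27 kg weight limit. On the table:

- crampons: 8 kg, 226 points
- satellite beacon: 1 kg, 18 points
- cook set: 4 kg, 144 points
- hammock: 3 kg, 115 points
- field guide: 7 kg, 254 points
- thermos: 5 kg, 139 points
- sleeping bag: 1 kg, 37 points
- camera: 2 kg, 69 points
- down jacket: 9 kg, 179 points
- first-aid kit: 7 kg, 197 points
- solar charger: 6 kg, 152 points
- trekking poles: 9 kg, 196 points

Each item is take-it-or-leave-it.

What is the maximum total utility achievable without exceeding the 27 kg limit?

Greedy by ratio would take crampons + satellite beacon + cook set + hammock + field guide + sleeping bag + camera: 26 kg used, total 863.
Reworking the packing: cook set + hammock + field guide + thermos + sleeping bag + first-aid kit uses 27 kg and improves the total to 886.
No other feasible combination exceeds 886.

886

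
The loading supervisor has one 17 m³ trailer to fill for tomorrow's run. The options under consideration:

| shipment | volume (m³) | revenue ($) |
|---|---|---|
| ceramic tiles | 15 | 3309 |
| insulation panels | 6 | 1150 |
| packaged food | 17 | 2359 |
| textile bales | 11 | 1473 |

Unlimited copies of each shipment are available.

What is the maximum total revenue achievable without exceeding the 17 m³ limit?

Ceramic tiles uses 15 of the 17 m³ and totals 3309.
Every other selection either busts 17 m³ or fails to beat 3309.

3309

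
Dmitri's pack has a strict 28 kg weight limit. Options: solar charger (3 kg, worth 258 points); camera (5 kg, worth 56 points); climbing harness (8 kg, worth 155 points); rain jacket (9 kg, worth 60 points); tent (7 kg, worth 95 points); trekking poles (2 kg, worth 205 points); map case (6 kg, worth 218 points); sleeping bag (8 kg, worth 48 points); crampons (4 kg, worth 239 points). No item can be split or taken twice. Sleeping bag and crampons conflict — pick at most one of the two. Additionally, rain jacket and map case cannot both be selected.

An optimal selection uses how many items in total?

6

Optimal total is 1131.
solar charger + camera + climbing harness + trekking poles + map case + crampons hits 1131 at 28 kg.
All optima have 6 items.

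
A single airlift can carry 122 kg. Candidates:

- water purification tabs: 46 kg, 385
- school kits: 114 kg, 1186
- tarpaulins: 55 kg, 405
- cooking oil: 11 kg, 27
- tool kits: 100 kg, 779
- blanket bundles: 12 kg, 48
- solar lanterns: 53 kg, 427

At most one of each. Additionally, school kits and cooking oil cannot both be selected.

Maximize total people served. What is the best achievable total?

By people served per kg: school kits 10.40, water purification tabs 8.37, solar lanterns 8.06 lead.
The ratio ordering already packs tightly: school kits, 114 kg, 1186.

1186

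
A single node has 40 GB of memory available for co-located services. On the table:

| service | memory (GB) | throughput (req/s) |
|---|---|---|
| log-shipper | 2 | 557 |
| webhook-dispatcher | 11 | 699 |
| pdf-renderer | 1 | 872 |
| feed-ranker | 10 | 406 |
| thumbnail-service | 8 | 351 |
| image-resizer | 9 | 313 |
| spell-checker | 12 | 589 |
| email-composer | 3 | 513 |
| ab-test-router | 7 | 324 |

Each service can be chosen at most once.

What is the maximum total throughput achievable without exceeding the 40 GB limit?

3636

Filling by ratio: log-shipper + webhook-dispatcher + pdf-renderer + spell-checker + email-composer + ab-test-router for 3554, with 4 GB left unused.
Dropping ab-test-router frees 7 GB; slotting in feed-ranker (10 GB) lifts the total to 3636 at 39 GB.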